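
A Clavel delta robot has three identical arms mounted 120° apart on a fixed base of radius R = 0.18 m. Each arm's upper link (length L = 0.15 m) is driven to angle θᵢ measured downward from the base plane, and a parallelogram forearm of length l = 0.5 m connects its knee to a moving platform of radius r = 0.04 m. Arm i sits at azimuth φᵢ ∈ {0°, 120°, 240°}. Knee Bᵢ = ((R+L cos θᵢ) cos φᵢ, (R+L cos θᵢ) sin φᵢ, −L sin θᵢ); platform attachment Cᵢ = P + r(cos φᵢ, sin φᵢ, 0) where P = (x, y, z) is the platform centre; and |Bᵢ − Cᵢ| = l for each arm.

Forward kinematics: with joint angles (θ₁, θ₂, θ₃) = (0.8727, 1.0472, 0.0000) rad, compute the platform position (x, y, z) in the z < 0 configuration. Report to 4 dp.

(-0.0584, -0.1629, -0.4845)

arm 1 at φ=0.0°: ρ1 = 0.2364;  centre 1 = (0.2364, 0.0000, -0.1149)
arm 2 at φ=120.0°: ρ2 = 0.2150;  centre 2 = (-0.1075, 0.1862, -0.1299)
φ3=240.0°: virtual centre (-0.1450, -0.2511, 0.0000), radius l
eliminate P² terms by subtracting sphere 1 from 2 and 3
[-0.6878 0.3724 -0.0300]·P = -0.0060;  [-0.7628 -0.5023 0.2298]·P = 0.0150
det = 0.6296;  x = -0.0041+0.1120z,  y = -0.0237+0.2874z
quadratic in z: (1.0952)z²+(0.1623)z+(-0.1784)=0, √Δ=0.8988 → z ∈ {-0.4845, 0.3362}; z = -0.4845 (taking z<0)
x = -0.0584, y = -0.1629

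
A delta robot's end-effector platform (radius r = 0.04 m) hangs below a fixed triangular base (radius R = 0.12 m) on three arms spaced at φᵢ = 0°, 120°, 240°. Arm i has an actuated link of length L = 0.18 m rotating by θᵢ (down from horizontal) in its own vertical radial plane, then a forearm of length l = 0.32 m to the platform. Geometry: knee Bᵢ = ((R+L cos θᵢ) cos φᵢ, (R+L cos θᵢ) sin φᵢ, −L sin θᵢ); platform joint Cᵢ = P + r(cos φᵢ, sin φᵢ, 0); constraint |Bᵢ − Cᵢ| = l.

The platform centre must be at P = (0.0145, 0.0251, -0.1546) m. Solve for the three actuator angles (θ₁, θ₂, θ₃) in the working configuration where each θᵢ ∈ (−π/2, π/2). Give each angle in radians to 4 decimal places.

θ₁ = -0.3487, θ₂ = -0.3486, θ₃ = 0.0875

φ1=0.0° → target in arm frame (0.0145, 0.0251)
  A=0.0655, B=-0.1546, C=(l²−L²−A²−y'²−z²)/(2L)=0.1144
  √(A²+B²)=0.1679;  θ1 = -1.1700+0.8213 ≈ -0.3487
rotate P by −φ2: (0.0145, -0.0251, -0.1546)
  A=0.0655, B=-0.1546, C=(l²−L²−A²−y'²−z²)/(2L)=0.1144
  √(A²+B²)=0.1679;  θ2 = -1.1700+0.8214 ≈ -0.3486
arm 3 (φ=240.0°): x'=-0.0290, y'=0.0000
  e−x'=0.1090;  (l²−L²−(e−x')²−y'²−z²)/2L = 0.0951
  γ=atan2(-0.1546,0.1090)=-0.9567;  ψ=arccos(0.5025)=1.0443;  θ3=γ+ψ≈0.0875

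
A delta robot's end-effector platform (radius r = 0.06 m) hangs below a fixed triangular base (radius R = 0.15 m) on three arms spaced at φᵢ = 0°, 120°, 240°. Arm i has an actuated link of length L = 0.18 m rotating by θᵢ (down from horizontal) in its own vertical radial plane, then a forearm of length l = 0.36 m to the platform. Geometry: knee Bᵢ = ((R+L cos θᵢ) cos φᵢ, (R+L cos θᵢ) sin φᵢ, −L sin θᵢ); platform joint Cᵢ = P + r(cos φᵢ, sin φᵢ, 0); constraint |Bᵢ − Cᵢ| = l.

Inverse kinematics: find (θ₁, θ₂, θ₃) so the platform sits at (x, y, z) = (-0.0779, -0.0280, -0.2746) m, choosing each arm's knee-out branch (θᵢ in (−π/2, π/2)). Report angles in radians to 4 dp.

θ₁ = 0.6108, θ₂ = 0.1749, θ₃ = -0.0872

arm 1 (φ=0.0°): x'=-0.0779, y'=-0.0280
  e−x'=0.1679;  (l²−L²−(e−x')²−y'²−z²)/2L = -0.0199
  √(A²+B²)=0.3219;  θ1 = -1.0220+1.6328 ≈ 0.6108
rotate P by −φ2: (0.0147, 0.0815, -0.2746)
  A=0.0753, B=-0.2746, C=(l²−L²−A²−y'²−z²)/(2L)=0.0264
  √(A²+B²)=0.2847;  θ2 = -1.3032+1.4781 ≈ 0.1749
arm 3 (φ=240.0°): x'=0.0632, y'=-0.0535
  A=0.0268, B=-0.2746, C=(l²−L²−A²−y'²−z²)/(2L)=0.0506
  √(A²+B²)=0.2759;  θ3 = -1.4735+1.3863 ≈ -0.0872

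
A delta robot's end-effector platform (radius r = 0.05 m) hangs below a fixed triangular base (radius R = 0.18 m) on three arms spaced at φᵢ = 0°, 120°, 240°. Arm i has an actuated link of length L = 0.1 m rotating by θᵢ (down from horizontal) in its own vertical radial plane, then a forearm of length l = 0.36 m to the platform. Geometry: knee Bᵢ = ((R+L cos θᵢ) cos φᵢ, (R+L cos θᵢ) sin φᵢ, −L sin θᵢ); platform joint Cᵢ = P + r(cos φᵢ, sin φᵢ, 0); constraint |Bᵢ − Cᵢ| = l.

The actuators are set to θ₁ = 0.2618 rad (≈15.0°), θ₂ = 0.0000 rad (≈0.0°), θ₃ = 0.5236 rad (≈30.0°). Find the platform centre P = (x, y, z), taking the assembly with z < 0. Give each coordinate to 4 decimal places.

(0.0012, 0.0437, -0.3032)

φ1=0.0°: virtual centre (0.2266, 0.0000, -0.0259), radius l
centre 2 = (0.2300·cos120.0°, 0.2300·sin120.0°, 0.0000) = (-0.1150, 0.1992, 0.0000)
centre 3 = (0.2166·cos240.0°, 0.2166·sin240.0°, -0.0500) = (-0.1083, -0.1876, -0.0500)
subtract pairs → two planes through P
plane₁₂: -0.6832x+0.3984y+0.0518z = 0.0009
det = 0.5231;  x = 0.0013+0.0004z,  y = 0.0045+-0.1293z
quadratic in z: (1.0167)z²+(0.0504)z+(-0.0782)=0, √Δ=0.5661 → z ∈ {-0.3032, 0.2536}; z = -0.3032 (taking z<0)
x = 0.0012, y = 0.0437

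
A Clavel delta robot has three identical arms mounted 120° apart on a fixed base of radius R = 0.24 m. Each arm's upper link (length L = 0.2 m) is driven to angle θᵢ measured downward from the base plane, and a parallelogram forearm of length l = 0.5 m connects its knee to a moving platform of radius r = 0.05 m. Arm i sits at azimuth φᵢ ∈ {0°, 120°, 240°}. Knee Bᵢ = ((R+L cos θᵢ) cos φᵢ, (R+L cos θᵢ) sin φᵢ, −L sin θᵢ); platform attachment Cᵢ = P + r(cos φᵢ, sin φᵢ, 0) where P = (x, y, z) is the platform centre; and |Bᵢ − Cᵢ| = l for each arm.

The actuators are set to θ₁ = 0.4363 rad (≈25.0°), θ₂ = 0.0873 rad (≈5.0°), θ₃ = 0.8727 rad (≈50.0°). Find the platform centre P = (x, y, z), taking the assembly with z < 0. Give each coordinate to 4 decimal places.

(0.0130, 0.1144, -0.4140)

φ1=0.0°: virtual centre (0.3713, 0.0000, -0.0845), radius l
φ2=120.0°: virtual centre (-0.1946, 0.3371, -0.0174), radius l
φ3=240.0°: virtual centre (-0.1593, -0.2759, -0.1532), radius l
|centre ₂|²−|centre ₁|² = 0.0068;  |centre ₃|²−|centre ₁|² = -0.0200
[-1.1318 0.6742 0.1342]·P = 0.0068;  [-1.0611 -0.5517 -0.1374]·P = -0.0200
Cramer: x(z) = 0.0073-0.0139z;  y(z) = 0.0223-0.2223z
quadratic in z: (1.0496)z²+(0.1692)z+(-0.1099)=0, √Δ=0.6999 → z ∈ {-0.4140, 0.2528}; z = -0.4140 (taking z<0)
x = 0.0130, y = 0.1144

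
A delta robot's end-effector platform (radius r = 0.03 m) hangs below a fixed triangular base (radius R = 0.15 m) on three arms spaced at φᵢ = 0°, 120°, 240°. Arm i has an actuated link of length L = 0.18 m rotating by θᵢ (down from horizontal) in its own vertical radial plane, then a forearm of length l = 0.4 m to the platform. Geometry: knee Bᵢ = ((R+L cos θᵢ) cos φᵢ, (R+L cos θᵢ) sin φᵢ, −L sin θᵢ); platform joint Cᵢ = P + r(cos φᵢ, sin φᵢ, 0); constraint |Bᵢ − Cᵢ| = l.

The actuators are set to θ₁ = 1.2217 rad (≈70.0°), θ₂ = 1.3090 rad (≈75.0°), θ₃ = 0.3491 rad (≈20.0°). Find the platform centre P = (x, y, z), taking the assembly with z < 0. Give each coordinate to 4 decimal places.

φ1=0.0°: virtual centre (0.1816, 0.0000, -0.1691), radius l
arm 2 at φ=120.0°: e+L cos θ2 = 0.1666;  S2 = (-0.0833, 0.1443, -0.1739)
arm 3 at φ=240.0°: e+L cos θ3 = 0.2891;  S3 = (-0.1446, -0.2504, -0.0616)
|S₂|²−|S₁|² = -0.0036;  |S₃|²−|S₁|² = 0.0258
plane₁₂: -0.5297x+0.2885y+-0.0094z = -0.0036
Cramer: x(z) = -0.0125+0.1265z;  y(z) = -0.0353+0.2649z
quadratic in z: (1.0862)z²+(0.2705)z+(-0.0925)=0, √Δ=0.6892 → z ∈ {-0.4418, 0.1928}; z = -0.4418 (taking z<0)
x = -0.0683, y = -0.1524

(-0.0683, -0.1524, -0.4418)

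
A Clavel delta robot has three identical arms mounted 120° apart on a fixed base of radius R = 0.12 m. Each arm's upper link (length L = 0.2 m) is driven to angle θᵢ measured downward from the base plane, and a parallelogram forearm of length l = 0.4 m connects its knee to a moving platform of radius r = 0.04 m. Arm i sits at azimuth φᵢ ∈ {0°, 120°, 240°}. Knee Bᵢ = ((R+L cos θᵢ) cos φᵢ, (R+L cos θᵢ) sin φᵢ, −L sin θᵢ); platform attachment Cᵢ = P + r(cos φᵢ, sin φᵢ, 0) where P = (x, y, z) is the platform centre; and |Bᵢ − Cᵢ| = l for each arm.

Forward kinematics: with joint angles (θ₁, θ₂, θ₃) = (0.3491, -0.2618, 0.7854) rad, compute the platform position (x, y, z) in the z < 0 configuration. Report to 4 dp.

arm 1 at φ=0.0°: (R−r)+L cos θ1 = 0.2679;  centre 1 = (0.2679, 0.0000, -0.0684)
φ2=120.0°: virtual centre (-0.1366, 0.2366, 0.0518), radius l
arm 3 at φ=240.0°: (R−r)+L cos θ3 = 0.2214;  centre 3 = (-0.1107, -0.1918, -0.1414)
|centre ₂|²−|centre ₁|² = 0.0008;  |centre ₃|²−|centre ₁|² = -0.0074
[-0.8091 0.4732 0.2403]·P = 0.0008;  [-0.7573 -0.3835 -0.1460]·P = -0.0074
det = 0.6686;  x = 0.0048+0.0345z,  y = 0.0100+-0.4489z
into |P−centre ₁|² = l²: 1.2027z² + 0.1097z + -0.0860 = 0;  Δ = 0.4256;  z = -0.3168 or 0.2256 → z<0 root = -0.3168
x = -0.0062, y = 0.1522

(-0.0062, 0.1522, -0.3168)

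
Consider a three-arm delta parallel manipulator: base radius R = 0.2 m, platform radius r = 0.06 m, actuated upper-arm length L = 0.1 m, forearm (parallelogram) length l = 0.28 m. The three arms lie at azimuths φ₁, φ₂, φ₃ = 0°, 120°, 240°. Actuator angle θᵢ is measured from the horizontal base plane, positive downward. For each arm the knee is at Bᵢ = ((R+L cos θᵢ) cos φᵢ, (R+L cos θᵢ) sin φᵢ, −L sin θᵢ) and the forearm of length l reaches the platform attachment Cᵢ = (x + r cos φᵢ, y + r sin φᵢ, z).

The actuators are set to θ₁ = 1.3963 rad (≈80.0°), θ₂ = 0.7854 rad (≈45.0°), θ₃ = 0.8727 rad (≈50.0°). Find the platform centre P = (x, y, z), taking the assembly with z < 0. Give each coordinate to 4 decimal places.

φ1=0.0°: virtual centre (0.1574, 0.0000, -0.0985), radius l
S2 = (0.2107·cos120.0°, 0.2107·sin120.0°, -0.0707) = (-0.1054, 0.1825, -0.0707)
arm 3 at φ=240.0°: e+L cos θ3 = 0.2043;  S3 = (-0.1021, -0.1769, -0.0766)
subtract pairs → two planes through P
plane₁₂: -0.5254x+0.3650y+0.0555z = 0.0149
Cramer: x(z) = -0.0269+0.0949z;  y(z) = 0.0023-0.0156z
quadratic in z: (1.0092)z²+(0.1619)z+(-0.0348)=0, √Δ=0.4081 → z ∈ {-0.2824, 0.1220}; z = -0.2824 (taking z<0)
x = -0.0537, y = 0.0067

(-0.0537, 0.0067, -0.2824)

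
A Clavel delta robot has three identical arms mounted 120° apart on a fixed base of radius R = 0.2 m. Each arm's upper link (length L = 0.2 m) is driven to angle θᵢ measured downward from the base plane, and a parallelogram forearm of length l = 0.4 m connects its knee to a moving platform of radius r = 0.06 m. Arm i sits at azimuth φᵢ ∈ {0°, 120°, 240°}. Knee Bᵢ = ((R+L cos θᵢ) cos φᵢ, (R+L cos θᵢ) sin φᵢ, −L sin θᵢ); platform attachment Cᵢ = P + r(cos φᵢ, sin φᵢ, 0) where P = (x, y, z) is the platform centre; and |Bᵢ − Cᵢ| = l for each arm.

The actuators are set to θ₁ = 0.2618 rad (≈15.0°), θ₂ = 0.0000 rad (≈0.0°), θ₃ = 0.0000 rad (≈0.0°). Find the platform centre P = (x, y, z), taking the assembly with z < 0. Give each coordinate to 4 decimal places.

(-0.0254, 0.0000, -0.2289)

φ1=0.0°: virtual centre (0.3332, 0.0000, -0.0518), radius l
arm 2 at φ=120.0°: (R−r)+L cos θ2 = 0.3400;  centre 2 = (-0.1700, 0.2944, 0.0000)
centre 3 = (0.3400·cos240.0°, 0.3400·sin240.0°, 0.0000) = (-0.1700, -0.2944, 0.0000)
subtract pairs → two planes through P
plane₁₂: -1.0064x+0.5889y+0.1035z = 0.0019
Cramer: x(z) = -0.0019+0.1029z;  y(z) = 0.0000-0.0000z
into |P−centre ₁|² = l²: 1.0106z² + 0.0346z + -0.0450 = 0;  Δ = 0.1833;  z = -0.2289 or 0.1947 → z<0 root = -0.2289
x = -0.0254, y = 0.0000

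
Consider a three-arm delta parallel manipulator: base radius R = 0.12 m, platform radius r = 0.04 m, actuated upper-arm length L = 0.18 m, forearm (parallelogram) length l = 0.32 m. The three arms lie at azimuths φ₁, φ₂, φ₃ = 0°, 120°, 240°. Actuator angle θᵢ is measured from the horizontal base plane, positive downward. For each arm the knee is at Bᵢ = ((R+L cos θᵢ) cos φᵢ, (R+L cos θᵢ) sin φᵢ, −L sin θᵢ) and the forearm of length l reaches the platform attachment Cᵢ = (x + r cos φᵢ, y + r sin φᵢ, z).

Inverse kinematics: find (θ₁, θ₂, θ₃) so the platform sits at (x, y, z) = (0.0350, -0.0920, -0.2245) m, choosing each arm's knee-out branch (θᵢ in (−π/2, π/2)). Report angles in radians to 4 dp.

θ₁ = 0.0871, θ₂ = 0.7853, θ₃ = -0.0875

φ1=0.0° → target in arm frame (0.0350, -0.0920)
  A cos θ + B sin θ = C:  0.0450·cos θ + -0.2245·sin θ = 0.0253
  θ1 = atan2(B,A) + arccos(C/0.2290) = 0.0871
arm 2 (φ=120.0°): x'=-0.0972, y'=0.0157
  A=0.1772, B=-0.2245, C=(l²−L²−A²−y'²−z²)/(2L)=-0.0334
  θ2 = atan2(B,A) + arccos(C/0.2860) = 0.7853
rotate P by −φ3: (0.0622, 0.0763, -0.2245)
  A=0.0178, B=-0.2245, C=(l²−L²−A²−y'²−z²)/(2L)=0.0374
  γ=atan2(-0.2245,0.0178)=-1.4916;  ψ=arccos(0.1660)=1.4040;  θ3=γ+ψ≈-0.0875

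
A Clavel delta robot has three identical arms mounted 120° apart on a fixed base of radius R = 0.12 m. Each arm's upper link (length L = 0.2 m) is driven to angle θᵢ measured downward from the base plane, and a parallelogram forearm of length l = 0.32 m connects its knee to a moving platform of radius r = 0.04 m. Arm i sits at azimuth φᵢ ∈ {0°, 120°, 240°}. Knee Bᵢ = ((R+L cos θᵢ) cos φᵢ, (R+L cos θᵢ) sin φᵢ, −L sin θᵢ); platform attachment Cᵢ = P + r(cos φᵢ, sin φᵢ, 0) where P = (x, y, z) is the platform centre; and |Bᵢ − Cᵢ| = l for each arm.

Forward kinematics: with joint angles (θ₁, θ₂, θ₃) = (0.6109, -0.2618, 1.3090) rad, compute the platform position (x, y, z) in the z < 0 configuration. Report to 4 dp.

(0.0150, 0.1937, -0.2267)

φ1=0.0°: virtual centre (0.2438, 0.0000, -0.1147), radius l
O2 = (0.2732·cos120.0°, 0.2732·sin120.0°, 0.0518) = (-0.1366, 0.2366, 0.0518)
φ3=240.0°: virtual centre (-0.0659, -0.1141, -0.1932), radius l
subtract pairs → two planes through P
linear system: -0.7608x+0.4732y = 0.0047−0.3330z; -0.6194x+-0.2282y = -0.0179−-0.1569z
Cramer: x(z) = 0.0159+0.0037z;  y(z) = 0.0355-0.6977z
quadratic in z: (1.4868)z²+(0.1783)z+(-0.0360)=0, √Δ=0.4960 → z ∈ {-0.2267, 0.1069}; z = -0.2267 (taking z<0)
x = 0.0150, y = 0.1937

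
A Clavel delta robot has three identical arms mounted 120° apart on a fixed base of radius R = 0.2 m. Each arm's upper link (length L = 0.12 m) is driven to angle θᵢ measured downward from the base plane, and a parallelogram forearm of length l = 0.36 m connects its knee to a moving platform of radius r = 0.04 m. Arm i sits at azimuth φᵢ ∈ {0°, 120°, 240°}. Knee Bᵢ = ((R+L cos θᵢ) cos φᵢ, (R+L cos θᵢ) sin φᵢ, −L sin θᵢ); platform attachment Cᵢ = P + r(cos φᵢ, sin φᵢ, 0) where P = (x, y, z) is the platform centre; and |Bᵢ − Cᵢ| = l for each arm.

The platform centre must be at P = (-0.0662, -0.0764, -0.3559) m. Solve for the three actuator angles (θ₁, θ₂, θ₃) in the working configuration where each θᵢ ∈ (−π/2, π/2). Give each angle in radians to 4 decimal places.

rotate P by −φ1: (-0.0662, -0.0764, -0.3559)
  A=0.2262, B=-0.3559, C=(l²−L²−A²−y'²−z²)/(2L)=-0.2853
  √(A²+B²)=0.4217;  θ1 = -1.0046+2.3138 ≈ 1.3092
φ2=120.0° → target in arm frame (-0.0331, 0.0955)
  A cos θ + B sin θ = C:  0.1931·cos θ + -0.3559·sin θ = -0.2411
  √(A²+B²)=0.4049;  θ2 = -1.0738+2.2087 ≈ 1.1349
φ3=240.0° → target in arm frame (0.0993, -0.0191)
  e−x'=0.0607;  (l²−L²−(e−x')²−y'²−z²)/2L = -0.0647
  θ3 = atan2(B,A) + arccos(C/0.3610) = 0.3491

θ₁ = 1.3092, θ₂ = 1.1349, θ₃ = 0.3491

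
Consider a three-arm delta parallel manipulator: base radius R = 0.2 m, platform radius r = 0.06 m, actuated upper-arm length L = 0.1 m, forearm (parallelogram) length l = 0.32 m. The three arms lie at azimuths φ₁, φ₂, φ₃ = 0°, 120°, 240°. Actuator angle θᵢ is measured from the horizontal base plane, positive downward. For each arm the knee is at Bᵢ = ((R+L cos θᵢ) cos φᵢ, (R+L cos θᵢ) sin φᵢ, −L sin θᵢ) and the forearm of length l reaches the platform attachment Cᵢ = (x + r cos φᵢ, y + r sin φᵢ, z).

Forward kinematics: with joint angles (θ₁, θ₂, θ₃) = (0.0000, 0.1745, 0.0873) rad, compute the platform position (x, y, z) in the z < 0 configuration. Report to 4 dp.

(0.0084, -0.0050, -0.2207)

φ1=0.0°: virtual centre (0.2400, 0.0000, 0.0000), radius l
centre 2 = (0.2385·cos120.0°, 0.2385·sin120.0°, -0.0174) = (-0.1192, 0.2065, -0.0174)
φ3=240.0°: virtual centre (-0.1198, -0.2075, -0.0087), radius l
|centre ₂|²−|centre ₁|² = -0.0004;  |centre ₃|²−|centre ₁|² = -0.0001
linear system: -0.7185x+0.4131y = -0.0004−-0.0347z; -0.7196x+-0.4150y = -0.0001−-0.0174z
Cramer: x(z) = 0.0004-0.0363z;  y(z) = -0.0004+0.0209z
quadratic in z: (1.0018)z²+(0.0174)z+(-0.0450)=0, √Δ=0.4249 → z ∈ {-0.2207, 0.2034}; z = -0.2207 (taking z<0)
x = 0.0084, y = -0.0050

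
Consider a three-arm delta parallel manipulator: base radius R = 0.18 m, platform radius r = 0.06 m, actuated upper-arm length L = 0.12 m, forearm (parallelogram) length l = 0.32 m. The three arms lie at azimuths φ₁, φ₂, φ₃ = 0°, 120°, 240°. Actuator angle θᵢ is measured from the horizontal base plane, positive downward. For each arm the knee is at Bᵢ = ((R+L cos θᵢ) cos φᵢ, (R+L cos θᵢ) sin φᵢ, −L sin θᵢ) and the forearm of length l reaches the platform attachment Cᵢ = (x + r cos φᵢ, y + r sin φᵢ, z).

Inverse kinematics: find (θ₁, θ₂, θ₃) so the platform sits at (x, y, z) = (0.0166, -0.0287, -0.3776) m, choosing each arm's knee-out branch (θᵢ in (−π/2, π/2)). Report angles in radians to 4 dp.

φ1=0.0° → target in arm frame (0.0166, -0.0287)
  A=0.1034, B=-0.3776, C=(l²−L²−A²−y'²−z²)/(2L)=-0.2754
  θ1 = atan2(B,A) + arccos(C/0.3915) = 1.0475
arm 2 (φ=120.0°): x'=-0.0332, y'=0.0000
  A=0.1532, B=-0.3776, C=(l²−L²−A²−y'²−z²)/(2L)=-0.3252
  θ2 = atan2(B,A) + arccos(C/0.4075) = 1.3093
arm 3 (φ=240.0°): x'=0.0166, y'=0.0287
  A=0.1034, B=-0.3776, C=(l²−L²−A²−y'²−z²)/(2L)=-0.2754
  θ3 = atan2(B,A) + arccos(C/0.3915) = 1.0478

θ₁ = 1.0475, θ₂ = 1.3093, θ₃ = 1.0478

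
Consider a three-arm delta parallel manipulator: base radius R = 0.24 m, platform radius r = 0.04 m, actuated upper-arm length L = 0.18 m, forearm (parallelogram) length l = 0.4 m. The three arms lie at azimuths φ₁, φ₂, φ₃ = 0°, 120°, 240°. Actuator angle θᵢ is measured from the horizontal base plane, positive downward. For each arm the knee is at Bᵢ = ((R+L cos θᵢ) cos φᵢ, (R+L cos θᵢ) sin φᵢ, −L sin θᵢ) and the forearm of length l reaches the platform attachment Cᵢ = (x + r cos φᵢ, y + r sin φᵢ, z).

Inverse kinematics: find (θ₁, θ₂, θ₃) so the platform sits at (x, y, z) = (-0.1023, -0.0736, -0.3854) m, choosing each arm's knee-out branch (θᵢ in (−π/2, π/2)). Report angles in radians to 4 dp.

φ1=0.0° → target in arm frame (-0.1023, -0.0736)
  A=0.3023, B=-0.3854, C=(l²−L²−A²−y'²−z²)/(2L)=-0.3270
  √(A²+B²)=0.4898;  θ1 = -0.9057+2.3019 ≈ 1.3962
arm 2 (φ=120.0°): x'=-0.0126, y'=0.1254
  e−x'=0.2126;  (l²−L²−(e−x')²−y'²−z²)/2L = -0.2274
  γ=atan2(-0.3854,0.2126)=-1.0667;  ψ=arccos(-0.5166)=2.1136;  θ2=γ+ψ≈1.0469
φ3=240.0° → target in arm frame (0.1149, -0.0518)
  e−x'=0.0851;  (l²−L²−(e−x')²−y'²−z²)/2L = -0.0857
  γ=atan2(-0.3854,0.0851)=-1.3534;  ψ=arccos(-0.2172)=1.7897;  θ3=γ+ψ≈0.4363

θ₁ = 1.3962, θ₂ = 1.0469, θ₃ = 0.4363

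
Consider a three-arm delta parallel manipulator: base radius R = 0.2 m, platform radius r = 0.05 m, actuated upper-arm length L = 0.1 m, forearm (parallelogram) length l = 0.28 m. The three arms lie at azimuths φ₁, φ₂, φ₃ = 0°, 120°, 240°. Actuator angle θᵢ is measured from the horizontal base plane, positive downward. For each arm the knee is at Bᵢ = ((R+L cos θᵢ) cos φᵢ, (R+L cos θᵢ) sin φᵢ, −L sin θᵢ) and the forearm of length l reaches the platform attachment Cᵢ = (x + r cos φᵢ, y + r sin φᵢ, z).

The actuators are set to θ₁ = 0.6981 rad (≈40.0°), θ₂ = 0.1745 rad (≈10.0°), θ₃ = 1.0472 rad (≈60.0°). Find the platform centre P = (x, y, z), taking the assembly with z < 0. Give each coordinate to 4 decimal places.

O1 = (0.2266·cos0.0°, 0.2266·sin0.0°, -0.0643) = (0.2266, 0.0000, -0.0643)
φ2=120.0°: virtual centre (-0.1242, 0.2152, -0.0174), radius l
φ3=240.0°: virtual centre (-0.1000, -0.1732, -0.0866), radius l
|O₂|²−|O₁|² = 0.0066;  |O₃|²−|O₁|² = -0.0080
plane₁₂: -0.7017x+0.4304y+0.0938z = 0.0066
Cramer: x(z) = 0.0022+0.0253z;  y(z) = 0.0189-0.1767z
into |P−O₁|² = l²: 1.0319z² + 0.1105z + -0.0236 = 0;  Δ = 0.1095;  z = -0.2139 or 0.1068 → z<0 root = -0.2139
x = -0.0032, y = 0.0567

(-0.0032, 0.0567, -0.2139)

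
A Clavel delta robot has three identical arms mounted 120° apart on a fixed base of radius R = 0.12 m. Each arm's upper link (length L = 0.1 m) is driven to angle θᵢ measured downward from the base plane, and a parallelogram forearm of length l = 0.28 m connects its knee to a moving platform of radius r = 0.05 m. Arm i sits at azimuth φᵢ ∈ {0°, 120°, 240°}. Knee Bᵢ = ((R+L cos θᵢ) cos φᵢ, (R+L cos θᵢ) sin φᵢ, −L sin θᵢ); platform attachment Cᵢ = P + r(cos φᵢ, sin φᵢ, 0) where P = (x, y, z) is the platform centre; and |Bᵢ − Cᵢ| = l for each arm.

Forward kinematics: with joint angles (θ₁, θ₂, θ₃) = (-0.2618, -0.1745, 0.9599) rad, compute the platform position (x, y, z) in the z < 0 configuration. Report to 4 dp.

(0.0648, 0.0998, -0.2151)

centre 1 = (0.1666·cos0.0°, 0.1666·sin0.0°, 0.0259) = (0.1666, 0.0000, 0.0259)
centre 2 = (0.1685·cos120.0°, 0.1685·sin120.0°, 0.0174) = (-0.0842, 0.1459, 0.0174)
arm 3 at φ=240.0°: ρ3 = 0.1274;  centre 3 = (-0.0637, -0.1103, -0.0819)
|centre ₂|²−|centre ₁|² = 0.0003;  |centre ₃|²−|centre ₁|² = -0.0055
[-0.5017 0.2918 -0.0170]·P = 0.0003;  [-0.4605 -0.2206 -0.2156]·P = -0.0055
Cramer: x(z) = 0.0063-0.2721z;  y(z) = 0.0117-0.4093z
sphere 1 gives Az²+Bz+C=0 with A=1.2416, B=0.0258, C=-0.0519;  B²−4AC=0.2584;  roots -0.2151, 0.1943;  negative root z = -0.2151
x = 0.0648, y = 0.0998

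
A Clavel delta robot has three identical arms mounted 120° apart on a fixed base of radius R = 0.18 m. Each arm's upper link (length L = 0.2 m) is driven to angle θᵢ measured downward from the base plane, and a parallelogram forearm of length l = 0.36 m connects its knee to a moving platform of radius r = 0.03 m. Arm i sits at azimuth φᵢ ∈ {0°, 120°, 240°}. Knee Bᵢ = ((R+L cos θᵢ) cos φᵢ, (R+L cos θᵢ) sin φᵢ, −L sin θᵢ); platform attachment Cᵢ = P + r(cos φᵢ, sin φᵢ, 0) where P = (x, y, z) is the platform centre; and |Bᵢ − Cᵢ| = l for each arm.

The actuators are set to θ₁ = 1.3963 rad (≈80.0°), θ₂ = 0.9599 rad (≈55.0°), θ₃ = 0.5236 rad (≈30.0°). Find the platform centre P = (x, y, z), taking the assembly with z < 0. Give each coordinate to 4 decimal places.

arm 1 at φ=0.0°: ρ1 = 0.1847;  centre 1 = (0.1847, 0.0000, -0.1970)
centre 2 = (0.2647·cos120.0°, 0.2647·sin120.0°, -0.1638) = (-0.1324, 0.2293, -0.1638)
centre 3 = (0.3232·cos240.0°, 0.3232·sin240.0°, -0.1000) = (-0.1616, -0.2799, -0.1000)
eliminate P² terms by subtracting sphere 1 from 2 and 3
linear system: -0.6342x+0.4585y = 0.0240−0.0663z; -0.6926x+-0.5598y = 0.0415−0.1939z
Cramer: x(z) = -0.0483+0.1874z;  y(z) = -0.0145+0.1146z
quadratic in z: (1.0482)z²+(0.3033)z+(-0.0363)=0, √Δ=0.4942 → z ∈ {-0.3804, 0.0910}; z = -0.3804 (taking z<0)
x = -0.1196, y = -0.0580

(-0.1196, -0.0580, -0.3804)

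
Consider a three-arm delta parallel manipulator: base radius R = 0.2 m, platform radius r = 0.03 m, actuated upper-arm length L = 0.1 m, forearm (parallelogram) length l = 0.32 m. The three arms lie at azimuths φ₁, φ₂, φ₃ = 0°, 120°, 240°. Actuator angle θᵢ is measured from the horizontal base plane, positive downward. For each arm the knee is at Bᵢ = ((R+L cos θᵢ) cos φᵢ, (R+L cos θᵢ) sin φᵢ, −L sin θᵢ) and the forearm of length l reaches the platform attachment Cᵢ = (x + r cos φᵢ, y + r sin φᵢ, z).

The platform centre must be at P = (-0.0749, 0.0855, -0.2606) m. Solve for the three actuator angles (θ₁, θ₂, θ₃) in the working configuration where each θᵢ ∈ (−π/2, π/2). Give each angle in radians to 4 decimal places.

θ₁ = 1.3958, θ₂ = -0.1746, θ₃ = 1.1345

rotate P by −φ1: (-0.0749, 0.0855, -0.2606)
  e−x'=0.2449;  (l²−L²−(e−x')²−y'²−z²)/2L = -0.2140
  √(A²+B²)=0.3576;  θ1 = -0.8164+2.2123 ≈ 1.3958
φ2=120.0° → target in arm frame (0.1115, 0.0221)
  A cos θ + B sin θ = C:  0.0585·cos θ + -0.2606·sin θ = 0.1029
  θ2 = atan2(B,A) + arccos(C/0.2671) = -0.1746
rotate P by −φ3: (-0.0366, -0.1076, -0.2606)
  e−x'=0.2066;  (l²−L²−(e−x')²−y'²−z²)/2L = -0.1489
  θ3 = atan2(B,A) + arccos(C/0.3326) = 1.1345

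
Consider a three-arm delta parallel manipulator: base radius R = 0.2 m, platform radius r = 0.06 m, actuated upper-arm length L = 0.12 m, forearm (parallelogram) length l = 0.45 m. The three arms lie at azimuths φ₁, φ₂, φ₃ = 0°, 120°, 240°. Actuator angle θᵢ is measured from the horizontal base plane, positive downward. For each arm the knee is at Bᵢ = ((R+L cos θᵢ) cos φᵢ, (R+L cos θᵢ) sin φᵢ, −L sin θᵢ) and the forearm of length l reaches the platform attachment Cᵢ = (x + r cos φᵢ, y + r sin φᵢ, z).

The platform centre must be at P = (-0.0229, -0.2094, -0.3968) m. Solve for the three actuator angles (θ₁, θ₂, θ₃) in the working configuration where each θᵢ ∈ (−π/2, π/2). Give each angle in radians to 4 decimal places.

arm 1 (φ=0.0°): x'=-0.0229, y'=-0.2094
  A=0.1629, B=-0.3968, C=(l²−L²−A²−y'²−z²)/(2L)=-0.1656
  θ1 = atan2(B,A) + arccos(C/0.4289) = 0.7858
rotate P by −φ2: (-0.1699, 0.1245, -0.3968)
  A=0.3099, B=-0.3968, C=(l²−L²−A²−y'²−z²)/(2L)=-0.3371
  γ=atan2(-0.3968,0.3099)=-0.9078;  ψ=arccos(-0.6695)=2.3043;  θ2=γ+ψ≈1.3965
φ3=240.0° → target in arm frame (0.1928, 0.0849)
  A cos θ + B sin θ = C:  -0.0528·cos θ + -0.3968·sin θ = 0.0861
  γ=atan2(-0.3968,-0.0528)=-1.7031;  ψ=arccos(0.2150)=1.3541;  θ3=γ+ψ≈-0.3490

θ₁ = 0.7858, θ₂ = 1.3965, θ₃ = -0.3490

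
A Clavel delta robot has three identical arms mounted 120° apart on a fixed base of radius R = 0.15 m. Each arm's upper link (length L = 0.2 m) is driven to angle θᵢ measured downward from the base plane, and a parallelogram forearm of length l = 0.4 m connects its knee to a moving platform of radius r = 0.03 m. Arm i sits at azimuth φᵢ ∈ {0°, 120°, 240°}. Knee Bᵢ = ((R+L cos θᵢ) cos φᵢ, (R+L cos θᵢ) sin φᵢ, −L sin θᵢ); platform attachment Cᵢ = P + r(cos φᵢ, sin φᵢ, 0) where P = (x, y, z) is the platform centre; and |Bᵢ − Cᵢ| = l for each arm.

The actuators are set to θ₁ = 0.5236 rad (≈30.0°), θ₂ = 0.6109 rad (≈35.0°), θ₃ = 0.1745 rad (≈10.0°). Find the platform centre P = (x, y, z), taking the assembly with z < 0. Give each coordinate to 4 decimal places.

(-0.0195, -0.0596, -0.3422)

arm 1 at φ=0.0°: e+L cos θ1 = 0.2932;  S1 = (0.2932, 0.0000, -0.1000)
φ2=120.0°: virtual centre (-0.1419, 0.2458, -0.1147), radius l
φ3=240.0°: virtual centre (-0.1585, -0.2745, -0.0347), radius l
|S₂|²−|S₁|² = -0.0023;  |S₃|²−|S₁|² = 0.0057
plane₁₂: -0.8702x+0.4916y+-0.0294z = -0.0023
Cramer: x(z) = -0.0017+0.0521z;  y(z) = -0.0076+0.1521z
quadratic in z: (1.0258)z²+(0.1670)z+(-0.0630)=0, √Δ=0.5351 → z ∈ {-0.3422, 0.1794}; z = -0.3422 (taking z<0)
x = -0.0195, y = -0.0596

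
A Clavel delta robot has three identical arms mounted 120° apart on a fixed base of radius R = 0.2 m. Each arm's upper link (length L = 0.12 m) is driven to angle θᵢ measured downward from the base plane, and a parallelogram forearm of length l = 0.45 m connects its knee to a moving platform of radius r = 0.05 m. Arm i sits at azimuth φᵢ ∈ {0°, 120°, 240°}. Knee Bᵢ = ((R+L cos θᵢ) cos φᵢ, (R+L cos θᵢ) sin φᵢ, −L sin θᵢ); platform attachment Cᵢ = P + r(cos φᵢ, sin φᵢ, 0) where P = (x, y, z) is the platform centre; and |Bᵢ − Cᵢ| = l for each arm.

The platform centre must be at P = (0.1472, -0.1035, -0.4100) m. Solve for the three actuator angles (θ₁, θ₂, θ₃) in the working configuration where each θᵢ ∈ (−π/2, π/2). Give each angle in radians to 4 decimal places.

θ₁ = -0.0876, θ₂ = 1.3963, θ₃ = 0.6105

rotate P by −φ1: (0.1472, -0.1035, -0.4100)
  e−x'=0.0028;  (l²−L²−(e−x')²−y'²−z²)/2L = 0.0387
  γ=atan2(-0.4100,0.0028)=-1.5640;  ψ=arccos(0.0943)=1.4764;  θ1=γ+ψ≈-0.0876
rotate P by −φ2: (-0.1632, -0.0757, -0.4100)
  e−x'=0.3132;  (l²−L²−(e−x')²−y'²−z²)/2L = -0.3494
  √(A²+B²)=0.5160;  θ2 = -0.9184+2.3147 ≈ 1.3963
arm 3 (φ=240.0°): x'=0.0160, y'=0.1792
  A cos θ + B sin θ = C:  0.1340·cos θ + -0.4100·sin θ = -0.1253
  γ=atan2(-0.4100,0.1340)=-1.2550;  ψ=arccos(-0.2905)=1.8655;  θ3=γ+ψ≈0.6105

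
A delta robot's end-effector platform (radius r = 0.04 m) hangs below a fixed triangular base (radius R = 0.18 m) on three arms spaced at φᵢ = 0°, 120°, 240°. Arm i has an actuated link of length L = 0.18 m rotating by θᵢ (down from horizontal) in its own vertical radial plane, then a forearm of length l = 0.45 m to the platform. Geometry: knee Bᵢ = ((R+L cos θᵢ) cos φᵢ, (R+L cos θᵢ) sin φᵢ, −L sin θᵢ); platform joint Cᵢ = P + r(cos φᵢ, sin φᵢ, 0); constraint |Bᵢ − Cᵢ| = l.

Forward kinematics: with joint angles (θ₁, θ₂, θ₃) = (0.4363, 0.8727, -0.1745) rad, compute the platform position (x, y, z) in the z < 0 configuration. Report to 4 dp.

centre 1 = (0.3031·cos0.0°, 0.3031·sin0.0°, -0.0761) = (0.3031, 0.0000, -0.0761)
centre 2 = (0.2557·cos120.0°, 0.2557·sin120.0°, -0.1379) = (-0.1278, 0.2214, -0.1379)
arm 3 at φ=240.0°: ρ3 = 0.3173;  centre 3 = (-0.1586, -0.2748, 0.0313)
eliminate P² terms by subtracting sphere 1 from 2 and 3
[-0.8620 0.4429 -0.1237]·P = -0.0133;  [-0.9235 -0.5495 0.2146]·P = 0.0040
det = 0.8827;  x = 0.0063+0.0307z,  y = -0.0178+0.3390z
quadratic in z: (1.1158)z²+(0.1219)z+(-0.1083)=0, √Δ=0.7058 → z ∈ {-0.3709, 0.2617}; z = -0.3709 (taking z<0)
x = -0.0051, y = -0.1435

(-0.0051, -0.1435, -0.3709)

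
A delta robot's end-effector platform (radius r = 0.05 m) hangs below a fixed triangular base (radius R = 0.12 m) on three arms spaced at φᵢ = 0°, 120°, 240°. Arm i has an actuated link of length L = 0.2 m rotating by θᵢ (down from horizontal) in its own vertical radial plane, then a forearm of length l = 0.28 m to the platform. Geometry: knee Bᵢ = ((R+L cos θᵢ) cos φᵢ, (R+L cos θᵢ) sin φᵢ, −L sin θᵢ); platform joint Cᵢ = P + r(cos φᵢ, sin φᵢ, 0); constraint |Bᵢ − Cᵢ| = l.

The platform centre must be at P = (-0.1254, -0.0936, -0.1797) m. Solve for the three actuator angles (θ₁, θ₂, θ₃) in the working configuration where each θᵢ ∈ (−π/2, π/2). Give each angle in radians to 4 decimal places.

rotate P by −φ1: (-0.1254, -0.0936, -0.1797)
  A=0.1954, B=-0.1797, C=(l²−L²−A²−y'²−z²)/(2L)=-0.1021
  θ1 = atan2(B,A) + arccos(C/0.2655) = 1.2219
rotate P by −φ2: (-0.0184, 0.1554, -0.1797)
  A cos θ + B sin θ = C:  0.0884·cos θ + -0.1797·sin θ = -0.0646
  θ2 = atan2(B,A) + arccos(C/0.2002) = 0.7856
rotate P by −φ3: (0.1438, -0.0618, -0.1797)
  A cos θ + B sin θ = C:  -0.0738·cos θ + -0.1797·sin θ = -0.0079
  γ=atan2(-0.1797,-0.0738)=-1.9603;  ψ=arccos(-0.0406)=1.6114;  θ3=γ+ψ≈-0.3489

θ₁ = 1.2219, θ₂ = 0.7856, θ₃ = -0.3489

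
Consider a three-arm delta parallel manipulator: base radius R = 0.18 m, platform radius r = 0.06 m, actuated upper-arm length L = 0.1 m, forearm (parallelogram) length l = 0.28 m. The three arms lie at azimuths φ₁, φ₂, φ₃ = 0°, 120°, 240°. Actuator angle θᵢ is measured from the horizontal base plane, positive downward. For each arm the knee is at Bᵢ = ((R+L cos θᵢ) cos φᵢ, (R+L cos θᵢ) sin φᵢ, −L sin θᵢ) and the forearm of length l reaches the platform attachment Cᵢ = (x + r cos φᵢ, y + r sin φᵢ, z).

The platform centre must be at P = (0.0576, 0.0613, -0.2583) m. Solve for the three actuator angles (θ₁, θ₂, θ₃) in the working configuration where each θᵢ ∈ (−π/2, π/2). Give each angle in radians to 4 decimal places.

rotate P by −φ1: (0.0576, 0.0613, -0.2583)
  A=0.0624, B=-0.2583, C=(l²−L²−A²−y'²−z²)/(2L)=-0.0299
  √(A²+B²)=0.2657;  θ1 = -1.3338+1.6834 ≈ 0.3496
arm 2 (φ=120.0°): x'=0.0243, y'=-0.0805
  e−x'=0.0957;  (l²−L²−(e−x')²−y'²−z²)/2L = -0.0698
  γ=atan2(-0.2583,0.0957)=-1.2159;  ψ=arccos(-0.2535)=1.8271;  θ2=γ+ψ≈0.6111
rotate P by −φ3: (-0.0819, 0.0192, -0.2583)
  A=0.2019, B=-0.2583, C=(l²−L²−A²−y'²−z²)/(2L)=-0.1972
  θ3 = atan2(B,A) + arccos(C/0.3278) = 1.3090

θ₁ = 0.3496, θ₂ = 0.6111, θ₃ = 1.3090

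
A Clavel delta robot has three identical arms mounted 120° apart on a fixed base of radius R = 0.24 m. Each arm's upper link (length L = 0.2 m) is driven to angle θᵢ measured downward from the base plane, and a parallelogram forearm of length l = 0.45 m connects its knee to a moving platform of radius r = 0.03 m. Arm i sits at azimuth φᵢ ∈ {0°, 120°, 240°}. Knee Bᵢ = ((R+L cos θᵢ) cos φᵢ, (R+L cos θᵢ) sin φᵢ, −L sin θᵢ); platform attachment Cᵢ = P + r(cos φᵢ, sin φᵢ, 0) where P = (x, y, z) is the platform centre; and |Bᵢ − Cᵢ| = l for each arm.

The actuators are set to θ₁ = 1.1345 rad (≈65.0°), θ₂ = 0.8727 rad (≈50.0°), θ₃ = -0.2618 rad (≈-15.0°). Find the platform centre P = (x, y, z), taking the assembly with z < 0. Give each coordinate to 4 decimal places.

arm 1 at φ=0.0°: (R−r)+L cos θ1 = 0.2945;  O1 = (0.2945, 0.0000, -0.1813)
O2 = (0.3386·cos120.0°, 0.3386·sin120.0°, -0.1532) = (-0.1693, 0.2932, -0.1532)
O3 = (0.4032·cos240.0°, 0.4032·sin240.0°, 0.0518) = (-0.2016, -0.3492, 0.0518)
|O₂|²−|O₁|² = 0.0185;  |O₃|²−|O₁|² = 0.0456
linear system: -0.9276x+0.5864y = 0.0185−0.0561z; -0.9922x+-0.6983y = 0.0456−0.4661z
det = 1.2296;  x = -0.0323+0.2541z,  y = -0.0195+0.3063z
quadratic in z: (1.1584)z²+(0.1845)z+(-0.0625)=0, √Δ=0.5688 → z ∈ {-0.3251, 0.1659}; z = -0.3251 (taking z<0)
x = -0.1149, y = -0.1191

(-0.1149, -0.1191, -0.3251)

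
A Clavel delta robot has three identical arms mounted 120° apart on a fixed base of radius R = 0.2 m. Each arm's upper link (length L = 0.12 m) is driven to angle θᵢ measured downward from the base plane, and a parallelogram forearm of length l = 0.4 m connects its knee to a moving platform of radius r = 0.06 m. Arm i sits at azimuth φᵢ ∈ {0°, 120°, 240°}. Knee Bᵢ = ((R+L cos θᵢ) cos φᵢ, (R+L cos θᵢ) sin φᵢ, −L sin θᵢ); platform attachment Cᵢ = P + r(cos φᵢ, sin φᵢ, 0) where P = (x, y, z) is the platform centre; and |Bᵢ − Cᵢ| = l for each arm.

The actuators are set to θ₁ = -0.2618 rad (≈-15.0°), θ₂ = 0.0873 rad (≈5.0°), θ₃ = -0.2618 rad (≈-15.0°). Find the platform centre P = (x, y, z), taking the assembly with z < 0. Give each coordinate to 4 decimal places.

(0.0147, -0.0255, -0.2870)

arm 1 at φ=0.0°: e+L cos θ1 = 0.2559;  S1 = (0.2559, 0.0000, 0.0311)
arm 2 at φ=120.0°: e+L cos θ2 = 0.2595;  S2 = (-0.1298, 0.2248, -0.0105)
S3 = (0.2559·cos240.0°, 0.2559·sin240.0°, 0.0311) = (-0.1280, -0.2216, 0.0311)
subtract pairs → two planes through P
linear system: -0.7714x+0.4495y = 0.0010−-0.0830z; -0.7677x+-0.4433y = 0.0000−0.0000z
Cramer: x(z) = -0.0007-0.0536z;  y(z) = 0.0011+0.0928z
sphere 1 gives Az²+Bz+C=0 with A=1.0115, B=-0.0344, C=-0.0932;  B²−4AC=0.3783;  roots -0.2870, 0.3210;  negative root z = -0.2870
x = 0.0147, y = -0.0255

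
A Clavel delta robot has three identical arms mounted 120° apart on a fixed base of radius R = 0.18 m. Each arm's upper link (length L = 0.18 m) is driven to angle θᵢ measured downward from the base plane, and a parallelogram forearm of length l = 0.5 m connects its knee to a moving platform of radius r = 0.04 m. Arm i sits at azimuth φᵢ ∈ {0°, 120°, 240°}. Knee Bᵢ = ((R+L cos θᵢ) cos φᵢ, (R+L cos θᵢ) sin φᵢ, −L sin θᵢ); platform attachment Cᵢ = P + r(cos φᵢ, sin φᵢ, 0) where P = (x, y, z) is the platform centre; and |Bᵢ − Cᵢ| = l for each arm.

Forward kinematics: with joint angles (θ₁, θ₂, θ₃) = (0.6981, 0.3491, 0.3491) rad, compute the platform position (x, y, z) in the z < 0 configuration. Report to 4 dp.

(-0.0696, 0.0000, -0.4752)

φ1=0.0°: virtual centre (0.2779, 0.0000, -0.1157), radius l
S2 = (0.3091·cos120.0°, 0.3091·sin120.0°, -0.0616) = (-0.1546, 0.2677, -0.0616)
φ3=240.0°: virtual centre (-0.1546, -0.2677, -0.0616), radius l
subtract pairs → two planes through P
linear system: -0.8649x+0.5355y = 0.0088−0.1083z; -0.8649x+-0.5355y = 0.0088−0.1083z
det = 0.9263;  x = -0.0101+0.1252z,  y = 0.0000+0.0000z
sphere 1 gives Az²+Bz+C=0 with A=1.0157, B=0.1593, C=-0.1537;  B²−4AC=0.6497;  roots -0.4752, 0.3184;  negative root z = -0.4752
x = -0.0696, y = 0.0000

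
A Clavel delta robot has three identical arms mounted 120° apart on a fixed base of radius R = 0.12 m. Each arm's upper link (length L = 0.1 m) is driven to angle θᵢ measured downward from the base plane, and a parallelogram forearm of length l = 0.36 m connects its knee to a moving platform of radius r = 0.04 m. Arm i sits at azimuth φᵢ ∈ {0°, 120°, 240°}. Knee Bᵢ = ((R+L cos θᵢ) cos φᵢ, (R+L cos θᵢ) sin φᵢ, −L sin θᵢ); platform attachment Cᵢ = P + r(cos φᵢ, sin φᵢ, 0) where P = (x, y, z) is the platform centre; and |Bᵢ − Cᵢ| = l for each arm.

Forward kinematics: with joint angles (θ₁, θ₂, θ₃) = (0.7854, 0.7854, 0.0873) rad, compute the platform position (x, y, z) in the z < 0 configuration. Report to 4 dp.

φ1=0.0°: virtual centre (0.1507, 0.0000, -0.0707), radius l
S2 = (0.1507·cos120.0°, 0.1507·sin120.0°, -0.0707) = (-0.0754, 0.1305, -0.0707)
arm 3 at φ=240.0°: e+L cos θ3 = 0.1796;  S3 = (-0.0898, -0.1556, -0.0087)
subtract pairs → two planes through P
[-0.4521 0.2610 0.0000]·P = 0.0000;  [-0.4810 -0.3111 0.1240]·P = 0.0046
det = 0.2662;  x = -0.0045+0.1216z,  y = -0.0079+0.2106z
quadratic in z: (1.0591)z²+(0.1004)z+(-0.1004)=0, √Δ=0.6600 → z ∈ {-0.3590, 0.2642}; z = -0.3590 (taking z<0)
x = -0.0482, y = -0.0834

(-0.0482, -0.0834, -0.3590)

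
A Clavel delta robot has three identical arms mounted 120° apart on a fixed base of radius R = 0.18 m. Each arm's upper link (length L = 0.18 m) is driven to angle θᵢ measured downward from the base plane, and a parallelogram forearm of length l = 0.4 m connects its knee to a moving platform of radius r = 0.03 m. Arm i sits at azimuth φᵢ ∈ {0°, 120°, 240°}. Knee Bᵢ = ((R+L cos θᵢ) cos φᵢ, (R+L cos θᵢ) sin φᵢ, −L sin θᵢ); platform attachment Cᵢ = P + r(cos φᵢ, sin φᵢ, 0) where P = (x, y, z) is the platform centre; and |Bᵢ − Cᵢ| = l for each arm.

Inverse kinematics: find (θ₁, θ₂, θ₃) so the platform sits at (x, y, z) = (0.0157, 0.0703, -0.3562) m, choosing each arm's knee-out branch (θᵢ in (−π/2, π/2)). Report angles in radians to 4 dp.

θ₁ = 0.5237, θ₂ = 0.3491, θ₃ = 0.8725

rotate P by −φ1: (0.0157, 0.0703, -0.3562)
  A cos θ + B sin θ = C:  0.1343·cos θ + -0.3562·sin θ = -0.0618
  √(A²+B²)=0.3807;  θ1 = -1.2102+1.7339 ≈ 0.5237
arm 2 (φ=120.0°): x'=0.0530, y'=-0.0487
  A cos θ + B sin θ = C:  0.0970·cos θ + -0.3562·sin θ = -0.0307
  γ=atan2(-0.3562,0.0970)=-1.3050;  ψ=arccos(-0.0832)=1.6541;  θ2=γ+ψ≈0.3491
arm 3 (φ=240.0°): x'=-0.0687, y'=-0.0216
  A=0.2187, B=-0.3562, C=(l²−L²−A²−y'²−z²)/(2L)=-0.1322
  θ3 = atan2(B,A) + arccos(C/0.4180) = 0.8725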